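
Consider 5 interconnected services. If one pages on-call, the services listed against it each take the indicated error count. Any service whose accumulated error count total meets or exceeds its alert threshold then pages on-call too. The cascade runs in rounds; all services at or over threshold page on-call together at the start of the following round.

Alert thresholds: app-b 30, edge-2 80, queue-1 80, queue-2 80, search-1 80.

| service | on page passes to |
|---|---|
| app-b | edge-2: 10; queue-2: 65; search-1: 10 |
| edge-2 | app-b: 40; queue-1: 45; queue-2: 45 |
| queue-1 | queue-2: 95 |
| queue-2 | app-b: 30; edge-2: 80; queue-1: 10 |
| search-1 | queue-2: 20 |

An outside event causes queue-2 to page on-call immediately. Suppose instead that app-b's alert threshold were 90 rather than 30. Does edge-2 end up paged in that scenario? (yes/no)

yes

With app-b's alert threshold at 90:
Round 1 — queue-2 pages on-call (initial).
  app-b: +30 → 30 < 90
  edge-2: +80 → 80 ≥ 80
  queue-1: +10 → 10 < 80
Round 2 — edge-2 pages on-call.
  app-b: +40 → 70 < 90
  queue-1: +45 → 55 < 80
No further pages.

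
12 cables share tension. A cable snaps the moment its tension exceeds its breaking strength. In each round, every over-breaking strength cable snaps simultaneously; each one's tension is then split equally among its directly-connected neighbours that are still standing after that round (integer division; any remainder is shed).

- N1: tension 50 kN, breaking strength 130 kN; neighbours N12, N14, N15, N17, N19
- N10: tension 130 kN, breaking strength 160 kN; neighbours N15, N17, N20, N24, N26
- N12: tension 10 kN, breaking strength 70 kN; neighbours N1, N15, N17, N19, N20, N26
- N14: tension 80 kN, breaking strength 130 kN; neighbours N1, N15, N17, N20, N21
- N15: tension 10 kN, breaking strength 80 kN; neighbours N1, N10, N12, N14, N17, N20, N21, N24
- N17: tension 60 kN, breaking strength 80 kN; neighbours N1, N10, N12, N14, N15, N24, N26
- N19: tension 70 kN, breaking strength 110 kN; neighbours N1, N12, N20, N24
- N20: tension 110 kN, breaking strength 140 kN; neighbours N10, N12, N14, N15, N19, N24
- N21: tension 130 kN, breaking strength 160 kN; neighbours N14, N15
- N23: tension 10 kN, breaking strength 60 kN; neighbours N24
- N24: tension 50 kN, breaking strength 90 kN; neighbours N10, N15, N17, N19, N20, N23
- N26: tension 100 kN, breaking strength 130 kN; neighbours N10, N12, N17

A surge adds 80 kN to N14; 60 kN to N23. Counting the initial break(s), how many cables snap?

Round 1 — N14 at 160 > 130; N23 at 70 > 60. N14, N23 snap.
  N14 sheds 160 kN to N1, N15, N17, N20, N21: 32 each.
    N1: 50+32 = 82 ≤ 130
    N15: 10+32 = 42 ≤ 80
    N17: 60+32 = 92 > 80
    N20: 110+32 = 142 > 140
    N21: 130+32 = 162 > 160
  N23 sheds 70 kN to N24: 70 each.
    N24: 50+70 = 120 > 90
Round 2 — N17, N20, N21, N24 snap.
  N17 sheds 92 kN to N1, N10, N12, N15, N26: 18 each (2 lost).
    N1: 82+18 = 100 ≤ 130
    N10: 130+18 = 148 ≤ 160
    N12: 10+18 = 28 ≤ 70
    N15: 42+18 = 60 ≤ 80
    N26: 100+18 = 118 ≤ 130
  N20 sheds 142 kN to N10, N12, N15, N19: 35 each (2 lost).
    N10: 148+35 = 183 > 160
    N12: 28+35 = 63 ≤ 70
    N15: 60+35 = 95 > 80
    N19: 70+35 = 105 ≤ 110
  N21 sheds 162 kN to N15: 162 each.
    N15: 95+162 = 257 > 80
  N24 sheds 120 kN to N10, N15, N19: 40 each.
    N10: 183+40 = 223 > 160
    N15: 257+40 = 297 > 80
    N19: 105+40 = 145 > 110
Round 3 — N10, N15, N19 snap.
  N10 sheds 223 kN to N26: 223 each.
    N26: 118+223 = 341 > 130
  N15 sheds 297 kN to N1, N12: 148 each (1 lost).
    N1: 100+148 = 248 > 130
    N12: 63+148 = 211 > 70
  N19 sheds 145 kN to N1, N12: 72 each (1 lost).
    N1: 248+72 = 320 > 130
    N12: 211+72 = 283 > 70
Round 4 — N1, N12, N26 snap.
  N1 sheds 320 kN: no online neighbours, lost.
  N12 sheds 283 kN: no online neighbours, lost.
  N26 sheds 341 kN: no online neighbours, lost.
No further breaks.

12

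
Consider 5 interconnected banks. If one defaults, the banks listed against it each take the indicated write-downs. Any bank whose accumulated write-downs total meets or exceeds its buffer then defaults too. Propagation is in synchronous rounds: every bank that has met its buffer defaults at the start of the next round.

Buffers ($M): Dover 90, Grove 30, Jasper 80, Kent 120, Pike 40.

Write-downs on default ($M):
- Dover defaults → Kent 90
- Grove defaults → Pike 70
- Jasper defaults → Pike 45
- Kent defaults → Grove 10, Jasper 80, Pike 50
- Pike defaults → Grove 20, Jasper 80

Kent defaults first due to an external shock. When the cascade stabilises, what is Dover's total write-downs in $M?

0

Round 1 — Kent defaults (initial).
  Grove: +10 → 10 < 30
  Jasper: +80 → 80 ≥ 80
  Pike: +50 → 50 ≥ 40
Round 2 — Jasper, Pike default.
  Grove: +20 → 30 ≥ 30
Round 3 — Grove defaults.
No further defaults.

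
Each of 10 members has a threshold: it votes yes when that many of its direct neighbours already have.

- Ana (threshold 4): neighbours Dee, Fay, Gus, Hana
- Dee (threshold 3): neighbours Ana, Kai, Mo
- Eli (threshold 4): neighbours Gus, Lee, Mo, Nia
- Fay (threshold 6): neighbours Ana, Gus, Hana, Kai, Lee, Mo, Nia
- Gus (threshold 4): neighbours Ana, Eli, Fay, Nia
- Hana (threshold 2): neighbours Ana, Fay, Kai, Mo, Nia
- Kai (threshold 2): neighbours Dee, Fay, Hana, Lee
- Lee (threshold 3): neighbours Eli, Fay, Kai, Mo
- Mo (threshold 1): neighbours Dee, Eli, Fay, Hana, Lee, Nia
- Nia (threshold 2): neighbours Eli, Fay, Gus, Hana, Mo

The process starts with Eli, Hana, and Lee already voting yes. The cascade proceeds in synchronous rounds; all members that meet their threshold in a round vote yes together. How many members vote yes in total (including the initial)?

6

Round 1 — Eli, Hana, Lee vote yes (initial).
Round 2 — checking thresholds:
  Ana: 1 of 4 neighbours < 4, below threshold.
  Fay: 2 of 7 neighbours < 6, below threshold.
  Gus: 1 of 4 neighbours < 4, below threshold.
  Kai: 2 of 4 neighbours ≥ 2, votes yes.
  Mo: 3 of 6 neighbours ≥ 1, votes yes.
  Nia: 2 of 5 neighbours ≥ 2, votes yes.
Round 3 — no new yes votes; cascade stops.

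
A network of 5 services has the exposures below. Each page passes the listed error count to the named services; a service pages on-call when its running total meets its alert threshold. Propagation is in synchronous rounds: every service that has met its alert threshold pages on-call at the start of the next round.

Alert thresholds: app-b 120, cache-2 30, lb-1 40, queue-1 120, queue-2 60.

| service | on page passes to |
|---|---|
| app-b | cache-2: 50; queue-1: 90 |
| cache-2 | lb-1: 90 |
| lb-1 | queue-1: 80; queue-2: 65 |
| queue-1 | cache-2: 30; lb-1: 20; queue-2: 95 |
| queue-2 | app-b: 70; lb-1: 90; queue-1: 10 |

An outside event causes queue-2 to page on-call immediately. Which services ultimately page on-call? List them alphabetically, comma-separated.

lb-1, queue-2

Round 1 — queue-2 pages on-call (initial).
  app-b: +70 → 70 < 120
  lb-1: +90 → 90 ≥ 40
  queue-1: +10 → 10 < 120
Round 2 — lb-1 pages on-call.
  queue-1: +80 → 90 < 120
No further pages.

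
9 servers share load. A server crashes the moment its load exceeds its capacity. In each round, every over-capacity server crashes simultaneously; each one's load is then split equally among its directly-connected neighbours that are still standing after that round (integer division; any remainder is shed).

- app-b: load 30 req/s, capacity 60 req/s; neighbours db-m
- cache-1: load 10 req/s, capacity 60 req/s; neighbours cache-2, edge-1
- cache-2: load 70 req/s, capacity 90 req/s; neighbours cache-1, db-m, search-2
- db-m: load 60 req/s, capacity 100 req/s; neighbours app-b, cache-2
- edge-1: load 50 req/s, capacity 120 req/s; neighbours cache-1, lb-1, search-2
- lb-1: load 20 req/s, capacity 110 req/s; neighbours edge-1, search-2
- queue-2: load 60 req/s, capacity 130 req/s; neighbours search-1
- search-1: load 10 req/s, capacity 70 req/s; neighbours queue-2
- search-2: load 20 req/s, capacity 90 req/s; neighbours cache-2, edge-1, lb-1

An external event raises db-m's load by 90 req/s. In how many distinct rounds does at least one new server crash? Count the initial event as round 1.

Round 1 — db-m at 150 > 100. db-m crashes.
  db-m sheds 150 req/s to app-b, cache-2: 75 each.
    app-b: 30+75 = 105 > 60
    cache-2: 70+75 = 145 > 90
Round 2 — app-b, cache-2 crash.
  app-b sheds 105 req/s: no online neighbours, lost.
  cache-2 sheds 145 req/s to cache-1, search-2: 72 each (1 lost).
    cache-1: 10+72 = 82 > 60
    search-2: 20+72 = 92 > 90
Round 3 — cache-1, search-2 crash.
  cache-1 sheds 82 req/s to edge-1: 82 each.
    edge-1: 50+82 = 132 > 120
  search-2 sheds 92 req/s to edge-1, lb-1: 46 each.
    edge-1: 132+46 = 178 > 120
    lb-1: 20+46 = 66 ≤ 110
Round 4 — edge-1 crashes.
  edge-1 sheds 178 req/s to lb-1: 178 each.
    lb-1: 66+178 = 244 > 110
Round 5 — lb-1 crashes.
  lb-1 sheds 244 req/s: no online neighbours, lost.
No further crashes.

5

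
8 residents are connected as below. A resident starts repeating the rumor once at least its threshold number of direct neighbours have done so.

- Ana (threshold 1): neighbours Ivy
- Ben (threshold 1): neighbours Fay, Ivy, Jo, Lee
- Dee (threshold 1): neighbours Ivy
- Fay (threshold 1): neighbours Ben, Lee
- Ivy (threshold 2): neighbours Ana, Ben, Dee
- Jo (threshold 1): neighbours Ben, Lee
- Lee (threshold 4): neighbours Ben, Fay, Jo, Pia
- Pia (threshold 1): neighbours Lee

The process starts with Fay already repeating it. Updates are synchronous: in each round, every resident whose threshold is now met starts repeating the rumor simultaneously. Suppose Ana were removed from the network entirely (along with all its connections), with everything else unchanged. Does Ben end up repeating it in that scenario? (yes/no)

With Ana removed:
Round 1 — Fay starts repeating the rumor (initial).
Round 2 — checking thresholds:
  Ben: 1 of 4 neighbours ≥ 1, starts repeating the rumor.
  Lee: 1 of 4 neighbours < 4, below threshold.
Round 3 — checking thresholds:
  Ivy: 1 of 2 neighbours < 2, below threshold.
  Jo: 1 of 2 neighbours ≥ 1, starts repeating the rumor.
  Lee: 2 of 4 neighbours < 4, below threshold.
Round 4 — no new spreads; cascade stops.

yes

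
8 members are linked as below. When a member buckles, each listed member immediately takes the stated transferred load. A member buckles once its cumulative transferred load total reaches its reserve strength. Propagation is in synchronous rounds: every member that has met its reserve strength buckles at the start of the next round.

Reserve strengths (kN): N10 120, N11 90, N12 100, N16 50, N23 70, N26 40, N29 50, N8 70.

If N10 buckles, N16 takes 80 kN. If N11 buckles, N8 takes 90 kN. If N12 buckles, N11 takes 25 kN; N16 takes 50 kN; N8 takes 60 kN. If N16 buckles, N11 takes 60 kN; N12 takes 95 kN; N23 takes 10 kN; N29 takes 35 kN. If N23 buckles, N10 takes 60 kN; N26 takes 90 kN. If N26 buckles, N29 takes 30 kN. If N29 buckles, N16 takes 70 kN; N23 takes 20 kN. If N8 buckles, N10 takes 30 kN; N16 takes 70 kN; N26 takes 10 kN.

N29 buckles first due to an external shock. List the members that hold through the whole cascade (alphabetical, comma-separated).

Round 1 — N29 buckles (initial).
  N16: +70 → 70 ≥ 50
  N23: +20 → 20 < 70
Round 2 — N16 buckles.
  N11: +60 → 60 < 90
  N12: +95 → 95 < 100
  N23: +10 → 30 < 70
No further bucklings.

N10, N11, N12, N23, N26, N8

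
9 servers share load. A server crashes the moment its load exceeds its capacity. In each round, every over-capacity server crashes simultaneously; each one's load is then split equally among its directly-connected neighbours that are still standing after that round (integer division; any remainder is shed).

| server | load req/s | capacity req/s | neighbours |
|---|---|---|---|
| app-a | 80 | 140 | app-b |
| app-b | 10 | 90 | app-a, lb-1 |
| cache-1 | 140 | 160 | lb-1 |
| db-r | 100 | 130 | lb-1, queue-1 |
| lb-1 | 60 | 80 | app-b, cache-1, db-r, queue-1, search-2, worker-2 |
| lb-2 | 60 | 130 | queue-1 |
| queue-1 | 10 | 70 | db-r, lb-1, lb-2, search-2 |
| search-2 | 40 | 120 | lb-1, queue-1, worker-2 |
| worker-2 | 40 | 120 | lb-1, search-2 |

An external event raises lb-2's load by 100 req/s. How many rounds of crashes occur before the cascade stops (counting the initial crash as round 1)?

5

Round 1 — lb-2 at 160 > 130. lb-2 crashes.
  lb-2 sheds 160 req/s to queue-1: 160 each.
    queue-1: 10+160 = 170 > 70
Round 2 — queue-1 crashes.
  queue-1 sheds 170 req/s to db-r, lb-1, search-2: 56 each (2 lost).
    db-r: 100+56 = 156 > 130
    lb-1: 60+56 = 116 > 80
    search-2: 40+56 = 96 ≤ 120
Round 3 — db-r, lb-1 crash.
  db-r sheds 156 req/s: no online neighbours, lost.
  lb-1 sheds 116 req/s to app-b, cache-1, search-2, worker-2: 29 each.
    app-b: 10+29 = 39 ≤ 90
    cache-1: 140+29 = 169 > 160
    search-2: 96+29 = 125 > 120
    worker-2: 40+29 = 69 ≤ 120
Round 4 — cache-1, search-2 crash.
  cache-1 sheds 169 req/s: no online neighbours, lost.
  search-2 sheds 125 req/s to worker-2: 125 each.
    worker-2: 69+125 = 194 > 120
Round 5 — worker-2 crashes.
  worker-2 sheds 194 req/s: no online neighbours, lost.
No further crashes.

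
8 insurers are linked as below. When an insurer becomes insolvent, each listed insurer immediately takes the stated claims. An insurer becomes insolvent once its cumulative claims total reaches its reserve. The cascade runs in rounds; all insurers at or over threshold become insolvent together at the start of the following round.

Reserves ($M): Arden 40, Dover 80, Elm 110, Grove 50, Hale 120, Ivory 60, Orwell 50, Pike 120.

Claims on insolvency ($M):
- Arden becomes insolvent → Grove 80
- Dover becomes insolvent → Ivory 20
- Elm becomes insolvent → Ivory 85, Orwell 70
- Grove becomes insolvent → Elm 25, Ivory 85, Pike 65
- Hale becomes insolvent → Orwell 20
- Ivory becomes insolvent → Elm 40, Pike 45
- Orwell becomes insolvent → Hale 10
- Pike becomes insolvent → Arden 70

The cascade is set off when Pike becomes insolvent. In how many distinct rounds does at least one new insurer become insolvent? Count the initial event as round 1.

4

Round 1 — Pike becomes insolvent (initial).
  Arden: +70 → 70 ≥ 40
Round 2 — Arden becomes insolvent.
  Grove: +80 → 80 ≥ 50
Round 3 — Grove becomes insolvent.
  Elm: +25 → 25 < 110
  Ivory: +85 → 85 ≥ 60
Round 4 — Ivory becomes insolvent.
  Elm: +40 → 65 < 110
No further insolvencies.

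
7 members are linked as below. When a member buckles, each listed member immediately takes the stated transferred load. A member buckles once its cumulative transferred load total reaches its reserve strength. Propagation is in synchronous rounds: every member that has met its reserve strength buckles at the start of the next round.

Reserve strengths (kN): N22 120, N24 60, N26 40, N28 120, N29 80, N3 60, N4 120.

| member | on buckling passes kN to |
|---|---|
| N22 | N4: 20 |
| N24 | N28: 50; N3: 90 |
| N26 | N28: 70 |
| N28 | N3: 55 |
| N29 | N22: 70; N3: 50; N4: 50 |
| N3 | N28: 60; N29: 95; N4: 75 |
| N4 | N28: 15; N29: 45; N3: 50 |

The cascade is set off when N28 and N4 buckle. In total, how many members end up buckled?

Round 1 — N28, N4 buckle (initial).
  N29: +45 → 45 < 80
  N3: +55+50 → 105 ≥ 60
Round 2 — N3 buckles.
  N29: +95 → 140 ≥ 80
Round 3 — N29 buckles.
  N22: +70 → 70 < 120
No further bucklings.

4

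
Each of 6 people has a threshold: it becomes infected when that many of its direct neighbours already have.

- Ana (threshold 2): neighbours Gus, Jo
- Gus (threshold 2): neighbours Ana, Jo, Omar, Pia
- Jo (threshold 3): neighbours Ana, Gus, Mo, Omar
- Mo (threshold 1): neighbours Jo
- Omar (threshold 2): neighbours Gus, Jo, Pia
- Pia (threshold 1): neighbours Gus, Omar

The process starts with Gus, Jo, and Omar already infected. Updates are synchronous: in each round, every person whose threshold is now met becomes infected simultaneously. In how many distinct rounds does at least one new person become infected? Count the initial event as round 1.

2

Round 1 — Gus, Jo, Omar become infected (initial).
Round 2 — checking thresholds:
  Ana: 2 of 2 neighbours ≥ 2, becomes infected.
  Mo: 1 of 1 neighbours ≥ 1, becomes infected.
  Pia: 2 of 2 neighbours ≥ 1, becomes infected.
Round 3 — no new infections; cascade stops.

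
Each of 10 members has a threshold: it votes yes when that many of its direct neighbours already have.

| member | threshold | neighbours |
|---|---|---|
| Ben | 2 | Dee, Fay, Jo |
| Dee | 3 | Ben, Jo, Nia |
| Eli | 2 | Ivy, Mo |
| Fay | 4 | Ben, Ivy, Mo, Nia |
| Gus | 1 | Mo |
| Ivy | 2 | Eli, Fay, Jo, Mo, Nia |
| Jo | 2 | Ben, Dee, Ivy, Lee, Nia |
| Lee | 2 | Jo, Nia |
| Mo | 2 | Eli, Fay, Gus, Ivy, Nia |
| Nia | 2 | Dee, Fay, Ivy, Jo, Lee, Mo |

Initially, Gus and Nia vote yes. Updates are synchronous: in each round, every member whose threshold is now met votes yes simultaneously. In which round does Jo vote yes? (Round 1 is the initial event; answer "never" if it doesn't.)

Round 1 — Gus, Nia vote yes (initial).
Round 2 — checking thresholds:
  Dee: 1 of 3 neighbours < 3, holds.
  Fay: 1 of 4 neighbours < 4, holds.
  Ivy: 1 of 5 neighbours < 2, holds.
  Jo: 1 of 5 neighbours < 2, holds.
  Lee: 1 of 2 neighbours < 2, holds.
  Mo: 2 of 5 neighbours ≥ 2, votes yes.
Round 3 — checking thresholds:
  Dee: 1 of 3 neighbours < 3, holds.
  Eli: 1 of 2 neighbours < 2, holds.
  Fay: 2 of 4 neighbours < 4, holds.
  Ivy: 2 of 5 neighbours ≥ 2, votes yes.
  Jo: 1 of 5 neighbours < 2, holds.
  Lee: 1 of 2 neighbours < 2, holds.
Round 4 — checking thresholds:
  Dee: 1 of 3 neighbours < 3, holds.
  Eli: 2 of 2 neighbours ≥ 2, votes yes.
  Fay: 3 of 4 neighbours < 4, holds.
  Jo: 2 of 5 neighbours ≥ 2, votes yes.
  Lee: 1 of 2 neighbours < 2, holds.
Round 5 — checking thresholds:
  Ben: 1 of 3 neighbours < 2, holds.
  Dee: 2 of 3 neighbours < 3, holds.
  Fay: 3 of 4 neighbours < 4, holds.
  Lee: 2 of 2 neighbours ≥ 2, votes yes.
Round 6 — no new yes votes; cascade stops.

4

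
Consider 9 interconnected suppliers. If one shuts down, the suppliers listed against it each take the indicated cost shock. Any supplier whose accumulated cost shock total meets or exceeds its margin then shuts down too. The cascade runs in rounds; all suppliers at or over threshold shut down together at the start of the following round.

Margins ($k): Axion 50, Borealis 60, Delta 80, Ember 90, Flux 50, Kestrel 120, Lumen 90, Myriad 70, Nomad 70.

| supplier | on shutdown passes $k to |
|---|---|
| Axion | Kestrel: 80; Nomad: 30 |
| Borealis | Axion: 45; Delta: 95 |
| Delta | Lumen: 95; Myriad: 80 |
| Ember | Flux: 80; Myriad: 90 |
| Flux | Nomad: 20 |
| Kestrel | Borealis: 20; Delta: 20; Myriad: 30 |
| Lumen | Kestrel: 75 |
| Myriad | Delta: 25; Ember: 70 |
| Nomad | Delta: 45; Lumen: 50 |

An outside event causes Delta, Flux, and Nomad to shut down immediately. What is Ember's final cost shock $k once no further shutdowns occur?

70

Round 1 — Delta, Flux, Nomad shut down (initial).
  Lumen: +95+50 → 145 ≥ 90
  Myriad: +80 → 80 ≥ 70
Round 2 — Lumen, Myriad shut down.
  Ember: +70 → 70 < 90
  Kestrel: +75 → 75 < 120
No further shutdowns.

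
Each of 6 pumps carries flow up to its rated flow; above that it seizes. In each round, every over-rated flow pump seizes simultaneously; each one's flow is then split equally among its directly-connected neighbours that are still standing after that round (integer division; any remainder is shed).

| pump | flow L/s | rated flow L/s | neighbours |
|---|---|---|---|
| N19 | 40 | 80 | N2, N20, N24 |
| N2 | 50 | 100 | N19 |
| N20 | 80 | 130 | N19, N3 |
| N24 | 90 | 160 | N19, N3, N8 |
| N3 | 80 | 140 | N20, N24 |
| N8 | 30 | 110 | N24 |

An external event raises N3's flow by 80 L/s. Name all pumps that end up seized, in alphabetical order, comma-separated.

N19, N2, N20, N24, N3, N8

Round 1 — N3 at 160 > 140. N3 seizes.
  N3 sheds 160 L/s to N20, N24: 80 each.
    N20: 80+80 = 160 > 130
    N24: 90+80 = 170 > 160
Round 2 — N20, N24 seize.
  N20 sheds 160 L/s to N19: 160 each.
    N19: 40+160 = 200 > 80
  N24 sheds 170 L/s to N19, N8: 85 each.
    N19: 200+85 = 285 > 80
    N8: 30+85 = 115 > 110
Round 3 — N19, N8 seize.
  N19 sheds 285 L/s to N2: 285 each.
    N2: 50+285 = 335 > 100
  N8 sheds 115 L/s: no online neighbours, lost.
Round 4 — N2 seizes.
  N2 sheds 335 L/s: no online neighbours, lost.
No further seizures.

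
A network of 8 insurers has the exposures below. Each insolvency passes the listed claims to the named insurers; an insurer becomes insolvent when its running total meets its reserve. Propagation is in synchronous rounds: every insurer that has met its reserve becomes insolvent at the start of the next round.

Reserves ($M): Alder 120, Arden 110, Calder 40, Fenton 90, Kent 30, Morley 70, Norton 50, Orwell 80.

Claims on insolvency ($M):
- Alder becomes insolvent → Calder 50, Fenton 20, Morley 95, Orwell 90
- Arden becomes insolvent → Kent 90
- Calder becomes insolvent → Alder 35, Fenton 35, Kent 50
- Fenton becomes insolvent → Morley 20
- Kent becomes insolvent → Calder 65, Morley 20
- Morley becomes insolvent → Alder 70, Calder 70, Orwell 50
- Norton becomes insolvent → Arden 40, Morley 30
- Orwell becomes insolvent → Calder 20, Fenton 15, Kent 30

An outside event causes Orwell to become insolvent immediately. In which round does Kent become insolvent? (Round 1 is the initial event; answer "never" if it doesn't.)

2

Round 1 — Orwell becomes insolvent (initial).
  Calder: +20 → 20 < 40
  Fenton: +15 → 15 < 90
  Kent: +30 → 30 ≥ 30
Round 2 — Kent becomes insolvent.
  Calder: +65 → 85 ≥ 40
  Morley: +20 → 20 < 70
Round 3 — Calder becomes insolvent.
  Alder: +35 → 35 < 120
  Fenton: +35 → 50 < 90
No further insolvencies.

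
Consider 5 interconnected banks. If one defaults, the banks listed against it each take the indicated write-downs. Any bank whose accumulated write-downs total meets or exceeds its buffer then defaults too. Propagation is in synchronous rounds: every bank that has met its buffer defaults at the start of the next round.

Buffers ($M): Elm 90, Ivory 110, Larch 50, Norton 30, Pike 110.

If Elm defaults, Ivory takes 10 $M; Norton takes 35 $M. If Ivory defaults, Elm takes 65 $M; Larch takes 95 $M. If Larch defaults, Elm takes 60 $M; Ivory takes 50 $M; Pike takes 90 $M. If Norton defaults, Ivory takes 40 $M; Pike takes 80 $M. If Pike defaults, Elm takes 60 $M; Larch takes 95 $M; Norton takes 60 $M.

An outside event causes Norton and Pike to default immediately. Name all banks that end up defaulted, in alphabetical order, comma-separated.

Elm, Larch, Norton, Pike

Round 1 — Norton, Pike default (initial).
  Elm: +60 → 60 < 90
  Ivory: +40 → 40 < 110
  Larch: +95 → 95 ≥ 50
Round 2 — Larch defaults.
  Elm: +60 → 120 ≥ 90
  Ivory: +50 → 90 < 110
Round 3 — Elm defaults.
  Ivory: +10 → 100 < 110
No further defaults.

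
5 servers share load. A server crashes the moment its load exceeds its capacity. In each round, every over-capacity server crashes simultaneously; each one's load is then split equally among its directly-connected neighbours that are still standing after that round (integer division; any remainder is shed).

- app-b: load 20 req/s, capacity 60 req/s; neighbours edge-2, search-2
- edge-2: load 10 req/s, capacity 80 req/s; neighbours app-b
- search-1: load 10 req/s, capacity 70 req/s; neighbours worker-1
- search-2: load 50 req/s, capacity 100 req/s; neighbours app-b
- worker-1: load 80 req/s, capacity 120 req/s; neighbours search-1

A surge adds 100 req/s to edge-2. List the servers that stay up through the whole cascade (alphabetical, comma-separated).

Round 1 — edge-2 at 110 > 80. edge-2 crashes.
  edge-2 sheds 110 req/s to app-b: 110 each.
    app-b: 20+110 = 130 > 60
Round 2 — app-b crashes.
  app-b sheds 130 req/s to search-2: 130 each.
    search-2: 50+130 = 180 > 100
Round 3 — search-2 crashes.
  search-2 sheds 180 req/s: no online neighbours, lost.
No further crashes.

search-1, worker-1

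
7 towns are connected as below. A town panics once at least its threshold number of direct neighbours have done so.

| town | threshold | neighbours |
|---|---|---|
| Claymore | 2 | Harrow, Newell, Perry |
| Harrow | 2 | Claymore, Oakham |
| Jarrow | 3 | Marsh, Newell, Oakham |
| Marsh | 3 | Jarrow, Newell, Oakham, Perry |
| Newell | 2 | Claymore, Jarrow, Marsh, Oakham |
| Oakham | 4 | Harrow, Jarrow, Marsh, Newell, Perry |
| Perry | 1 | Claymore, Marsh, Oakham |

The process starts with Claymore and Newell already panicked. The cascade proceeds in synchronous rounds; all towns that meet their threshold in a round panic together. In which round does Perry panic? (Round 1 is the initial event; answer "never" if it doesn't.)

Round 1 — Claymore, Newell panic (initial).
Round 2 — checking thresholds:
  Harrow: 1 of 2 neighbours < 2, below threshold.
  Jarrow: 1 of 3 neighbours < 3, below threshold.
  Marsh: 1 of 4 neighbours < 3, below threshold.
  Oakham: 1 of 5 neighbours < 4, below threshold.
  Perry: 1 of 3 neighbours ≥ 1, panics.
Round 3 — no new panics; cascade stops.

2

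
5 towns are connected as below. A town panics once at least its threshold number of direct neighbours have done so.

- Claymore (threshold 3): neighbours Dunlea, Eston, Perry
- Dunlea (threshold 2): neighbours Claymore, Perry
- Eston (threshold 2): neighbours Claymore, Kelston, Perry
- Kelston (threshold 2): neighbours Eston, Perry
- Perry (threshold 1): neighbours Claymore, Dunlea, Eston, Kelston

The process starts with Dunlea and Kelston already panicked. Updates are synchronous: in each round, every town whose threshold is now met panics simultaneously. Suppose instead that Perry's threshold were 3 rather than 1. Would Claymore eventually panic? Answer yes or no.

With Perry's threshold at 3:
Round 1 — Dunlea, Kelston panic (initial).
Round 2 — no new panics; cascade stops.

no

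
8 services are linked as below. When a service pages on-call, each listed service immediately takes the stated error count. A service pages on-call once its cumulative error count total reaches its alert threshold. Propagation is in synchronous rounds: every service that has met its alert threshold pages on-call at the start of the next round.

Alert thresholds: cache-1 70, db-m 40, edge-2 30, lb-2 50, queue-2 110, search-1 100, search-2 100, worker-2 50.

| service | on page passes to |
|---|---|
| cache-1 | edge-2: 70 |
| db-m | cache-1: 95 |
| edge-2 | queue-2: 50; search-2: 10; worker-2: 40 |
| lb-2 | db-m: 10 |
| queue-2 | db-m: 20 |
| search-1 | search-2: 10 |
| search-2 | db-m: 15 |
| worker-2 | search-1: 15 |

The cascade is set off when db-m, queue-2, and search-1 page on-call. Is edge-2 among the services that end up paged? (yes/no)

Round 1 — db-m, queue-2, search-1 page on-call (initial).
  cache-1: +95 → 95 ≥ 70
  search-2: +10 → 10 < 100
Round 2 — cache-1 pages on-call.
  edge-2: +70 → 70 ≥ 30
Round 3 — edge-2 pages on-call.
  search-2: +10 → 20 < 100
  worker-2: +40 → 40 < 50
No further pages.

yes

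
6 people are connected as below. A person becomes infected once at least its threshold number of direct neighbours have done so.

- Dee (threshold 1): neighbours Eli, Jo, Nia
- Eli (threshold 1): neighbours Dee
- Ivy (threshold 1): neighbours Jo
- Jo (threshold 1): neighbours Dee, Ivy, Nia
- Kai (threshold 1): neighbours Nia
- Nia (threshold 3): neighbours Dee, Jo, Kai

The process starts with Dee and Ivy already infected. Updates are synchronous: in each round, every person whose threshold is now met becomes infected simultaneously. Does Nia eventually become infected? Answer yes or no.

no

Round 1 — Dee, Ivy become infected (initial).
Round 2 — checking thresholds:
  Eli: 1 of 1 neighbours ≥ 1, becomes infected.
  Jo: 2 of 3 neighbours ≥ 1, becomes infected.
  Nia: 1 of 3 neighbours < 3, not yet.
Round 3 — no new infections; cascade stops.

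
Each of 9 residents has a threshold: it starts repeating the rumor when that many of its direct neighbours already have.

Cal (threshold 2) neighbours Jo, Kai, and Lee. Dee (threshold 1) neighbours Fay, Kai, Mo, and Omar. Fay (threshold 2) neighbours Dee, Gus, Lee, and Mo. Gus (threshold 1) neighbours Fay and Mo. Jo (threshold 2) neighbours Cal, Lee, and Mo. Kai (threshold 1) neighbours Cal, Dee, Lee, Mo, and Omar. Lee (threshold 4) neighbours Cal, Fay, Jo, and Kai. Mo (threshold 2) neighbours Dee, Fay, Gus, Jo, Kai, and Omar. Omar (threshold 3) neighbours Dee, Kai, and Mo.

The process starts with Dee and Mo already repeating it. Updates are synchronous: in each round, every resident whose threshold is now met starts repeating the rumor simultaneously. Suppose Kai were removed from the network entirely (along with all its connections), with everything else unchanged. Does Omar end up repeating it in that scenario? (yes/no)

no

With Kai removed:
Round 1 — Dee, Mo start repeating the rumor (initial).
Round 2 — checking thresholds:
  Fay: 2 of 4 neighbours ≥ 2, starts repeating the rumor.
  Gus: 1 of 2 neighbours ≥ 1, starts repeating the rumor.
  Jo: 1 of 3 neighbours < 2, holds.
  Omar: 2 of 2 neighbours < 3, holds.
Round 3 — no new spreads; cascade stops.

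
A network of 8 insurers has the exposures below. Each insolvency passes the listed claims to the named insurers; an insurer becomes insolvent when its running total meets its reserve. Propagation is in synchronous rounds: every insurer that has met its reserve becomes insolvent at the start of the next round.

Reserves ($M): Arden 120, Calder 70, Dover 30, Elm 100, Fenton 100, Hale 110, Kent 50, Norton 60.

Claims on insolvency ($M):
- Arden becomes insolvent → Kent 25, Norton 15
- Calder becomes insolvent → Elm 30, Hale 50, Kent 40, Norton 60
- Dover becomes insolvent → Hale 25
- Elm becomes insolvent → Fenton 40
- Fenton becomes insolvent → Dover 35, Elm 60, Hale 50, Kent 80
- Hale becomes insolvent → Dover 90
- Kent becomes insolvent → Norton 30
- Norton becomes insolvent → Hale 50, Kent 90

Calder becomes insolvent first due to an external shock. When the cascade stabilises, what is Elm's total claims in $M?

30

Round 1 — Calder becomes insolvent (initial).
  Elm: +30 → 30 < 100
  Hale: +50 → 50 < 110
  Kent: +40 → 40 < 50
  Norton: +60 → 60 ≥ 60
Round 2 — Norton becomes insolvent.
  Hale: +50 → 100 < 110
  Kent: +90 → 130 ≥ 50
Round 3 — Kent becomes insolvent.
No further insolvencies.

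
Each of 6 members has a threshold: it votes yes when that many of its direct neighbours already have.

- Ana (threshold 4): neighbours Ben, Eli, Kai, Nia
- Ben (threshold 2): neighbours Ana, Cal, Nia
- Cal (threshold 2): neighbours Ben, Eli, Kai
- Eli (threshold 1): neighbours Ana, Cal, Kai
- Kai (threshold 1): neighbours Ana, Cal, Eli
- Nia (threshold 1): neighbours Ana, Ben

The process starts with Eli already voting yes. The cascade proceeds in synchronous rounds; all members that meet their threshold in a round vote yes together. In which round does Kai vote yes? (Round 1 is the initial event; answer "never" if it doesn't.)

Round 1 — Eli votes yes (initial).
Round 2 — checking thresholds:
  Ana: 1 of 4 neighbours < 4, below threshold.
  Cal: 1 of 3 neighbours < 2, below threshold.
  Kai: 1 of 3 neighbours ≥ 1, votes yes.
Round 3 — checking thresholds:
  Ana: 2 of 4 neighbours < 4, below threshold.
  Cal: 2 of 3 neighbours ≥ 2, votes yes.
Round 4 — no new yes votes; cascade stops.

2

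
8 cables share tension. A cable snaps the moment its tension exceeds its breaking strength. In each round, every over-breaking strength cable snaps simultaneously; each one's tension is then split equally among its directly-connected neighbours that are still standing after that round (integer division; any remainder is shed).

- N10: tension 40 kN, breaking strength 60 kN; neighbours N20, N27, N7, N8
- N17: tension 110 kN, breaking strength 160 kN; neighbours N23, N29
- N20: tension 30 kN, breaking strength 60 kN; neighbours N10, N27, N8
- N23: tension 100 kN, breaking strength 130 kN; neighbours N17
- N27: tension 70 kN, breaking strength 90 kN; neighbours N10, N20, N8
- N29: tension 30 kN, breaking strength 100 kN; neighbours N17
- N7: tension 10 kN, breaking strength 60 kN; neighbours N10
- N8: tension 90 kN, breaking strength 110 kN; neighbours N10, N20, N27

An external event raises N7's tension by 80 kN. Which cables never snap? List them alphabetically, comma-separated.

N17, N23, N29

Round 1 — N7 at 90 > 60. N7 snaps.
  N7 sheds 90 kN to N10: 90 each.
    N10: 40+90 = 130 > 60
Round 2 — N10 snaps.
  N10 sheds 130 kN to N20, N27, N8: 43 each (1 lost).
    N20: 30+43 = 73 > 60
    N27: 70+43 = 113 > 90
    N8: 90+43 = 133 > 110
Round 3 — N20, N27, N8 snap.
  N20 sheds 73 kN: no online neighbours, lost.
  N27 sheds 113 kN: no online neighbours, lost.
  N8 sheds 133 kN: no online neighbours, lost.
No further breaks.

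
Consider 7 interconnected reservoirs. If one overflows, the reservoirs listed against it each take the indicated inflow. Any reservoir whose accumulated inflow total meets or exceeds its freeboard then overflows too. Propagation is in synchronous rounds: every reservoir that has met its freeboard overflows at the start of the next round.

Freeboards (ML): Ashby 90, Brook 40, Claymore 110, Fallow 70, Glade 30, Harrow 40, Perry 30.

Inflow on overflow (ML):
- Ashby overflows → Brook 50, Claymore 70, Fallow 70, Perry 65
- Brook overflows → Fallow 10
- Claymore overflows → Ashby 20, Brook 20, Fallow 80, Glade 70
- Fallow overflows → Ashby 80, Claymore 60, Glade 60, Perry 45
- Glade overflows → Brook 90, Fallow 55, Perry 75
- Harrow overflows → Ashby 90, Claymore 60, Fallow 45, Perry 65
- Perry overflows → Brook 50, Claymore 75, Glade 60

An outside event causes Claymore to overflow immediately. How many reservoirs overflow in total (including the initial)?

Round 1 — Claymore overflows (initial).
  Ashby: +20 → 20 < 90
  Brook: +20 → 20 < 40
  Fallow: +80 → 80 ≥ 70
  Glade: +70 → 70 ≥ 30
Round 2 — Fallow, Glade overflow.
  Ashby: +80 → 100 ≥ 90
  Brook: +90 → 110 ≥ 40
  Perry: +45+75 → 120 ≥ 30
Round 3 — Ashby, Brook, Perry overflow.
No further overflows.

6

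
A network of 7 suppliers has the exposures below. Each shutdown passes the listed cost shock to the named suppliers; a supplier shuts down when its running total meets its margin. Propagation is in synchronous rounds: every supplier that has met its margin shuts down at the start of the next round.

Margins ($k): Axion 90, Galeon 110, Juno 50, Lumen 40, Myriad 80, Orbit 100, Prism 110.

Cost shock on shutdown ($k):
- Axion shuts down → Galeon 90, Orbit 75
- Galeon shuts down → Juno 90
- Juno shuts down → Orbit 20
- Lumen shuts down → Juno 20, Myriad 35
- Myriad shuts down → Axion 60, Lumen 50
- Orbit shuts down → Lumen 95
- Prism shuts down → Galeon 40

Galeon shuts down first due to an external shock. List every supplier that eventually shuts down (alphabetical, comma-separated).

Galeon, Juno

Round 1 — Galeon shuts down (initial).
  Juno: +90 → 90 ≥ 50
Round 2 — Juno shuts down.
  Orbit: +20 → 20 < 100
No further shutdowns.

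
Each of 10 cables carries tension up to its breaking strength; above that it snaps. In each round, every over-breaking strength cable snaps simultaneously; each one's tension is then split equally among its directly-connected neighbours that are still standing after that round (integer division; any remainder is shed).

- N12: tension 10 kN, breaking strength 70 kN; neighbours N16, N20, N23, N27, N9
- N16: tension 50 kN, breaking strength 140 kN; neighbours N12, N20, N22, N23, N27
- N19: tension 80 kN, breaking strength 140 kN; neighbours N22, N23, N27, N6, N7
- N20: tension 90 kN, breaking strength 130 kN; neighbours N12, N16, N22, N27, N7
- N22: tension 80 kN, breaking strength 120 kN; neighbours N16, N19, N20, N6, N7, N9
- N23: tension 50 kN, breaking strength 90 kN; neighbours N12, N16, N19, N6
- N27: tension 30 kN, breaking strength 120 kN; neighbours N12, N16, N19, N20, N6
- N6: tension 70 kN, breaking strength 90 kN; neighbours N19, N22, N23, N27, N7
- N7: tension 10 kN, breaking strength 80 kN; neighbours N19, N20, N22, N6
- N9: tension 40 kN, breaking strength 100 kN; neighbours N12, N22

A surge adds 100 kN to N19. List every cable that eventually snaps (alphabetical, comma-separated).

Round 1 — N19 at 180 > 140. N19 snaps.
  N19 sheds 180 kN to N22, N23, N27, N6, N7: 36 each.
    N22: 80+36 = 116 ≤ 120
    N23: 50+36 = 86 ≤ 90
    N27: 30+36 = 66 ≤ 120
    N6: 70+36 = 106 > 90
    N7: 10+36 = 46 ≤ 80
Round 2 — N6 snaps.
  N6 sheds 106 kN to N22, N23, N27, N7: 26 each (2 lost).
    N22: 116+26 = 142 > 120
    N23: 86+26 = 112 > 90
    N27: 66+26 = 92 ≤ 120
    N7: 46+26 = 72 ≤ 80
Round 3 — N22, N23 snap.
  N22 sheds 142 kN to N16, N20, N7, N9: 35 each (2 lost).
    N16: 50+35 = 85 ≤ 140
    N20: 90+35 = 125 ≤ 130
    N7: 72+35 = 107 > 80
    N9: 40+35 = 75 ≤ 100
  N23 sheds 112 kN to N12, N16: 56 each.
    N12: 10+56 = 66 ≤ 70
    N16: 85+56 = 141 > 140
Round 4 — N16, N7 snap.
  N16 sheds 141 kN to N12, N20, N27: 47 each.
    N12: 66+47 = 113 > 70
    N20: 125+47 = 172 > 130
    N27: 92+47 = 139 > 120
  N7 sheds 107 kN to N20: 107 each.
    N20: 172+107 = 279 > 130
Round 5 — N12, N20, N27 snap.
  N12 sheds 113 kN to N9: 113 each.
    N9: 75+113 = 188 > 100
  N20 sheds 279 kN: no online neighbours, lost.
  N27 sheds 139 kN: no online neighbours, lost.
Round 6 — N9 snaps.
  N9 sheds 188 kN: no online neighbours, lost.
No further breaks.

N12, N16, N19, N20, N22, N23, N27, N6, N7, N9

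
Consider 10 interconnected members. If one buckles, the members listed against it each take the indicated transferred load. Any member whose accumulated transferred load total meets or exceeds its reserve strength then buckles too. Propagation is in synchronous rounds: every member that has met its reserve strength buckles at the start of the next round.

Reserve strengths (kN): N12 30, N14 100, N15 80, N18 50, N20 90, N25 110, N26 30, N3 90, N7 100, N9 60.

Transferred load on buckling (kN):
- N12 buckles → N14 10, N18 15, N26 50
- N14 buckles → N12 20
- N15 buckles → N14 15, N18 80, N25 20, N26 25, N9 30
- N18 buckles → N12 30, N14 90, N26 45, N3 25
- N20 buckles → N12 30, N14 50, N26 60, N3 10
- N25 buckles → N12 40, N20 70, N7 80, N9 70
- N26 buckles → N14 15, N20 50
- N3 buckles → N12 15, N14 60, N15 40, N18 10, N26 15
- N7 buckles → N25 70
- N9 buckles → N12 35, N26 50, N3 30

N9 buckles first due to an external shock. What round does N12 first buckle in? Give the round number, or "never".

2

Round 1 — N9 buckles (initial).
  N12: +35 → 35 ≥ 30
  N26: +50 → 50 ≥ 30
  N3: +30 → 30 < 90
Round 2 — N12, N26 buckle.
  N14: +10+15 → 25 < 100
  N18: +15 → 15 < 50
  N20: +50 → 50 < 90
No further bucklings.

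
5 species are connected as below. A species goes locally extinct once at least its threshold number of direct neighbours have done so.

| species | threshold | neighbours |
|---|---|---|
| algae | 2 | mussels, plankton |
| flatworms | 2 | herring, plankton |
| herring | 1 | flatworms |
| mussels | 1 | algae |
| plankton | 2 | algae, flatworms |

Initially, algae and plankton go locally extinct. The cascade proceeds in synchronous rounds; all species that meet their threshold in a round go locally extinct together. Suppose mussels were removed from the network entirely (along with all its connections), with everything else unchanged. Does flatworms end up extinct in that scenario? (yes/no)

no

With mussels removed:
Round 1 — algae, plankton go locally extinct (initial).
Round 2 — no new extinctions; cascade stops.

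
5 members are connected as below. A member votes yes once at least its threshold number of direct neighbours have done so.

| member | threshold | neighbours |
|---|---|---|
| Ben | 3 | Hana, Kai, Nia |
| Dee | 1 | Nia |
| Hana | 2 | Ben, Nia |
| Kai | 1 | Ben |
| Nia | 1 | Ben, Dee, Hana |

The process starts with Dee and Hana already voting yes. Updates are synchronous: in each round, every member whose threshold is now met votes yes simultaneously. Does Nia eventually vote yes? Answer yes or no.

yes

Round 1 — Dee, Hana vote yes (initial).
Round 2 — checking thresholds:
  Ben: 1 of 3 neighbours < 3, below threshold.
  Nia: 2 of 3 neighbours ≥ 1, votes yes.
Round 3 — no new yes votes; cascade stops.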